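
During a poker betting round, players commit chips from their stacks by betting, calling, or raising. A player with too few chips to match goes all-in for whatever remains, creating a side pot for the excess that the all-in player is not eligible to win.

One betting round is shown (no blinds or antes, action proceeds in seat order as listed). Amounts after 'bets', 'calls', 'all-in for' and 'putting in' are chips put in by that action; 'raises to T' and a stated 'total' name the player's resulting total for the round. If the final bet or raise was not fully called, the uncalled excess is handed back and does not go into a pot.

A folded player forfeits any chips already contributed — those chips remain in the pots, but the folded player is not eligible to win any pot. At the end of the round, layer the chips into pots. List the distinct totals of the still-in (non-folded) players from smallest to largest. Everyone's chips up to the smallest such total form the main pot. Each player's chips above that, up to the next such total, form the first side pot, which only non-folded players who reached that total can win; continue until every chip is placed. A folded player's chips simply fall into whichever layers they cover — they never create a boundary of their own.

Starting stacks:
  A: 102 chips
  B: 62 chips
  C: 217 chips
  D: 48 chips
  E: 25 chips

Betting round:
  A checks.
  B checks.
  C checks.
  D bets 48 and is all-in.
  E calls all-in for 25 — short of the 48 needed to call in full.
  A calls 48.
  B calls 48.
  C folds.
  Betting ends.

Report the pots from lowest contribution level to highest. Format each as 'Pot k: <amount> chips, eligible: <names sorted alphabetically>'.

Contributions: A=48, B=48, D=48, E=25
Folded: C
Pot levels (distinct totals of non-folded players): 25, 48
Layer 1-25: 25 each from A, B, D, E = 25*4 = 100 chips; eligible A, B, D, E
Layer 26-48: 23 each from A, B, D = 23*3 = 69 chips; eligible A, B, D

Pot 1: 100 chips, eligible: A, B, D, E
Pot 2: 69 chips, eligible: A, B, D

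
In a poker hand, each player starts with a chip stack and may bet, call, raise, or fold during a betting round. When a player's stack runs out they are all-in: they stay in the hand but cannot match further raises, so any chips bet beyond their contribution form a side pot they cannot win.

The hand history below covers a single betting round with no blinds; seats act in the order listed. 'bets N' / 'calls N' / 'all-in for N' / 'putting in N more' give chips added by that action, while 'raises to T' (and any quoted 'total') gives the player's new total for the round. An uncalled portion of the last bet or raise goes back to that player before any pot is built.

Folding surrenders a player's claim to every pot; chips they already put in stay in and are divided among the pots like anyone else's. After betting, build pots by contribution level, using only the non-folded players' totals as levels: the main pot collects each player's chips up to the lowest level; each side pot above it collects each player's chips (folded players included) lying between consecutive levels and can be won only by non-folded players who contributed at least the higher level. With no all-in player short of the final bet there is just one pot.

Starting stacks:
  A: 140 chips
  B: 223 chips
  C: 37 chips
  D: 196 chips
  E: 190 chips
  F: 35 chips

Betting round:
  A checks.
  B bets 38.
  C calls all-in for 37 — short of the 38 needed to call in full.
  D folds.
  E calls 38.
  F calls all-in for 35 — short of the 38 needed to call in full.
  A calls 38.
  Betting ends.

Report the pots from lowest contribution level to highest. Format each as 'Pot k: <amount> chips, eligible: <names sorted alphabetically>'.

Pot 1: 175 chips, eligible: A, B, C, E, F
Pot 2: 8 chips, eligible: A, B, C, E
Pot 3: 3 chips, eligible: A, B, E

Derivation:
Contributions: A=38, B=38, C=37, E=38, F=35
Folded: D
Pot levels (distinct totals of non-folded players): 35, 37, 38
Layer 1-35: 35 each from A, B, C, E, F = 35*5 = 175 chips; eligible A, B, C, E, F
Layer 36-37: 2 each from A, B, C, E = 2*4 = 8 chips; eligible A, B, C, E
Layer 38-38: 1 each from A, B, E = 1*3 = 3 chips; eligible A, B, E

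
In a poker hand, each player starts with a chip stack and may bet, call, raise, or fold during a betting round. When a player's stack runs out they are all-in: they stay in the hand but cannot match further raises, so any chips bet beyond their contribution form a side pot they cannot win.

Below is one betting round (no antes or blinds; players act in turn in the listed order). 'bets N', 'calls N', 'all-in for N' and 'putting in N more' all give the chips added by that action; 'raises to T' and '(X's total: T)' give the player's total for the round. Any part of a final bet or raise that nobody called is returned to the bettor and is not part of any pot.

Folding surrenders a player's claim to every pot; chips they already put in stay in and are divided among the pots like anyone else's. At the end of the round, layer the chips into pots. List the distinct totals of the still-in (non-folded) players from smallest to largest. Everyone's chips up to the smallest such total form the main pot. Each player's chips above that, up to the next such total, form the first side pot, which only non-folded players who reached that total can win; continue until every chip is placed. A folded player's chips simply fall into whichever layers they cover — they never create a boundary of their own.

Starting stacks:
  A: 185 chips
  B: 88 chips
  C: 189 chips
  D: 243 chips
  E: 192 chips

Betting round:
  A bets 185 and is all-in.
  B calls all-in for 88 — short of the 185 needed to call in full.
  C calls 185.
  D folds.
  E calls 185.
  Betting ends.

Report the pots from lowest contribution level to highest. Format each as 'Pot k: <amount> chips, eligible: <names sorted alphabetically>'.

Contributions: A=185, B=88, C=185, E=185
Folded: D
Pot levels (distinct totals of non-folded players): 88, 185
Layer 1-88: 88 each from A, B, C, E = 88*4 = 352 chips; eligible A, B, C, E
Layer 89-185: 97 each from A, C, E = 97*3 = 291 chips; eligible A, C, E

Pot 1: 352 chips, eligible: A, B, C, E
Pot 2: 291 chips, eligible: A, C, E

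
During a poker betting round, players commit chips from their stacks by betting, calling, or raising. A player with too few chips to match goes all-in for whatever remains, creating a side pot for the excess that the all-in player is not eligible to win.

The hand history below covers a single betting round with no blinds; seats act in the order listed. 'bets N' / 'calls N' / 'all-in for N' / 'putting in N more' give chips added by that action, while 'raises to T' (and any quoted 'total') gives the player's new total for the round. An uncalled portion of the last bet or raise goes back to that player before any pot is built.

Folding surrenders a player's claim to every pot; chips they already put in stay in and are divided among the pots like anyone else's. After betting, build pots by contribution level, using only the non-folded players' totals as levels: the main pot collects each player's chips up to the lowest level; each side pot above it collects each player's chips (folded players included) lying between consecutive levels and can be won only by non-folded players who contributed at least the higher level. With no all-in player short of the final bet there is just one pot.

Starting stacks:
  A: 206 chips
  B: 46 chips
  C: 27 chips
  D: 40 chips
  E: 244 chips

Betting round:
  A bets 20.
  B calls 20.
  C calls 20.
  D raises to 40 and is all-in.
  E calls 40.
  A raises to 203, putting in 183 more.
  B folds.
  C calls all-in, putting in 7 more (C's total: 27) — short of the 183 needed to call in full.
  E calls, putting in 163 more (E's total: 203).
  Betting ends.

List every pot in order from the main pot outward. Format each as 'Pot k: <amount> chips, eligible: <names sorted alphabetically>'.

Pot 1: 128 chips, eligible: A, C, D, E
Pot 2: 39 chips, eligible: A, D, E
Pot 3: 326 chips, eligible: A, E

Derivation:
Contributions: A=203, B=20, C=27, D=40, E=203
Folded: B
Pot levels (distinct totals of non-folded players): 27, 40, 203
Layer 1-27: A 27 + B 20 + C 27 + D 27 + E 27 = 128 chips; eligible A, C, D, E
Layer 28-40: 13 each from A, D, E = 13*3 = 39 chips; eligible A, D, E
Layer 41-203: 163 each from A, E = 163*2 = 326 chips; eligible A, E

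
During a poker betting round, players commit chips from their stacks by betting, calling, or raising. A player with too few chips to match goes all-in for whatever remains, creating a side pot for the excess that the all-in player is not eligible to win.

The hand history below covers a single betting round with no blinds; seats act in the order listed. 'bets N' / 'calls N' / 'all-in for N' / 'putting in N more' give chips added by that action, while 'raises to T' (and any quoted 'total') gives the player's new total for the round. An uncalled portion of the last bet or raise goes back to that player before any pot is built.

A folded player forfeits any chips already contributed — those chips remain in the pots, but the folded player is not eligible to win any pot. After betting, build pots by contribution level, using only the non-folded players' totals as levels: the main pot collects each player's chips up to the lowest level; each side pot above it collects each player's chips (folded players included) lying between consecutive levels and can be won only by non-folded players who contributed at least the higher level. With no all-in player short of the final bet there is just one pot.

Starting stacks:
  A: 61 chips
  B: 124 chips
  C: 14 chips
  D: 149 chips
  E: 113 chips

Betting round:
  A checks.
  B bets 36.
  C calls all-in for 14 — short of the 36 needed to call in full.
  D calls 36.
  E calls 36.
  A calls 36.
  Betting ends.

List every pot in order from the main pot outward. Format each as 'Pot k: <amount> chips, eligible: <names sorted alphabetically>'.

Pot 1: 70 chips, eligible: A, B, C, D, E
Pot 2: 88 chips, eligible: A, B, D, E

Derivation:
Contributions: A=36, B=36, C=14, D=36, E=36
Pot levels (distinct totals of non-folded players): 14, 36
Layer 1-14: 14 each from A, B, C, D, E = 14*5 = 70 chips; eligible A, B, C, D, E
Layer 15-36: 22 each from A, B, D, E = 22*4 = 88 chips; eligible A, B, D, E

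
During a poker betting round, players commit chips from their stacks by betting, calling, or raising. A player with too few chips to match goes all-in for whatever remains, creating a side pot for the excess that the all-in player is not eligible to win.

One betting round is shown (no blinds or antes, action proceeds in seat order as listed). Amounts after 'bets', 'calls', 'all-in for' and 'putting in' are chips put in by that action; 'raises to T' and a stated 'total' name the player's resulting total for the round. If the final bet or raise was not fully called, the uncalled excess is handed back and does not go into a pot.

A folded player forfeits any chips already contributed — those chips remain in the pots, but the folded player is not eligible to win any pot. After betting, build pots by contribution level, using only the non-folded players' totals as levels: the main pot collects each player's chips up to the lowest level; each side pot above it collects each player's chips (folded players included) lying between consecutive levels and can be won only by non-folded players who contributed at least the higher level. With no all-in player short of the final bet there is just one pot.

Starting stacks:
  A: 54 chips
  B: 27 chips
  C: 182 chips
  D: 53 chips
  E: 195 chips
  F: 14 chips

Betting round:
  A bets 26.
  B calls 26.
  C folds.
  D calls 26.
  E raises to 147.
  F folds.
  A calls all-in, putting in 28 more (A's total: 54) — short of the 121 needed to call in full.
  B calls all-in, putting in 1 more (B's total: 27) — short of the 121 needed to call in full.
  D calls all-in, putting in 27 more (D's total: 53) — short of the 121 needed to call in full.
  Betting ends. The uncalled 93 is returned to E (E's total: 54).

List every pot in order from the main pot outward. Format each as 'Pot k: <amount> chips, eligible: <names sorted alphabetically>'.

Contributions (after 93 returned to E): A=54, B=27, D=53, E=54
Folded: C, F
Pot levels (distinct totals of non-folded players): 27, 53, 54
Layer 1-27: 27 each from A, B, D, E = 27*4 = 108 chips; eligible A, B, D, E
Layer 28-53: 26 each from A, D, E = 26*3 = 78 chips; eligible A, D, E
Layer 54-54: 1 each from A, E = 1*2 = 2 chips; eligible A, E

Pot 1: 108 chips, eligible: A, B, D, E
Pot 2: 78 chips, eligible: A, D, E
Pot 3: 2 chips, eligible: A, E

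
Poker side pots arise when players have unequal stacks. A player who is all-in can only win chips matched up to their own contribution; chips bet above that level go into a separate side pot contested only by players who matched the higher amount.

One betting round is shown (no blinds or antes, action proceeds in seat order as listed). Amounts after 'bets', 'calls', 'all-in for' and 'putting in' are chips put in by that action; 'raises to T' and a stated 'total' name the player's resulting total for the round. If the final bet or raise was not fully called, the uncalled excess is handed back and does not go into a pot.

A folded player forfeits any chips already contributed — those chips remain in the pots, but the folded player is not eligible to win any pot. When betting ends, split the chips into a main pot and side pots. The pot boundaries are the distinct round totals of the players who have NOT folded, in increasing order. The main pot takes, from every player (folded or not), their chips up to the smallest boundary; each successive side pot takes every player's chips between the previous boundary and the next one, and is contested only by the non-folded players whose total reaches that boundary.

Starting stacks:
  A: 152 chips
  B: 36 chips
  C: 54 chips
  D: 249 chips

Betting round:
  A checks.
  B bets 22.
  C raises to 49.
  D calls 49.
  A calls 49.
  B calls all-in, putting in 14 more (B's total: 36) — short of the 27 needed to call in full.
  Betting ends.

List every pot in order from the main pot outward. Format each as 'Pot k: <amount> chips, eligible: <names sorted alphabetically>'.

Pot 1: 144 chips, eligible: A, B, C, D
Pot 2: 39 chips, eligible: A, C, D

Derivation:
Contributions: A=49, B=36, C=49, D=49
Pot levels (distinct totals of non-folded players): 36, 49
Layer 1-36: 36 each from A, B, C, D = 36*4 = 144 chips; eligible A, B, C, D
Layer 37-49: 13 each from A, C, D = 13*3 = 39 chips; eligible A, C, D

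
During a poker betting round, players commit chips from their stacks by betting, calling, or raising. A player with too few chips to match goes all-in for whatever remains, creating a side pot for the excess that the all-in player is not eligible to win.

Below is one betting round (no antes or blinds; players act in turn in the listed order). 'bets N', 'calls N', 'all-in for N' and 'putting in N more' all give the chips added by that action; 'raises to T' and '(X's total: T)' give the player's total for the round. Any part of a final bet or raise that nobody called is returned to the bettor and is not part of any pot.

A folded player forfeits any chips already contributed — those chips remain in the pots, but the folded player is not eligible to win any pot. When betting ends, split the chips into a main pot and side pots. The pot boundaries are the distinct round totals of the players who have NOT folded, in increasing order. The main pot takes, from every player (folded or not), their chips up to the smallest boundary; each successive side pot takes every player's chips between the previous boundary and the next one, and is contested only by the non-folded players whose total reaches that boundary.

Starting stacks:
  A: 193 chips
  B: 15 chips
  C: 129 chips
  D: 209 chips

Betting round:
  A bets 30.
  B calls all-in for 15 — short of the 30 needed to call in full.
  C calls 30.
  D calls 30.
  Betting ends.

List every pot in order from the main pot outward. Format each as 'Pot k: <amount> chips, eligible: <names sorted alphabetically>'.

Pot 1: 60 chips, eligible: A, B, C, D
Pot 2: 45 chips, eligible: A, C, D

Derivation:
Contributions: A=30, B=15, C=30, D=30
Pot levels (distinct totals of non-folded players): 15, 30
Layer 1-15: 15 each from A, B, C, D = 15*4 = 60 chips; eligible A, B, C, D
Layer 16-30: 15 each from A, C, D = 15*3 = 45 chips; eligible A, C, D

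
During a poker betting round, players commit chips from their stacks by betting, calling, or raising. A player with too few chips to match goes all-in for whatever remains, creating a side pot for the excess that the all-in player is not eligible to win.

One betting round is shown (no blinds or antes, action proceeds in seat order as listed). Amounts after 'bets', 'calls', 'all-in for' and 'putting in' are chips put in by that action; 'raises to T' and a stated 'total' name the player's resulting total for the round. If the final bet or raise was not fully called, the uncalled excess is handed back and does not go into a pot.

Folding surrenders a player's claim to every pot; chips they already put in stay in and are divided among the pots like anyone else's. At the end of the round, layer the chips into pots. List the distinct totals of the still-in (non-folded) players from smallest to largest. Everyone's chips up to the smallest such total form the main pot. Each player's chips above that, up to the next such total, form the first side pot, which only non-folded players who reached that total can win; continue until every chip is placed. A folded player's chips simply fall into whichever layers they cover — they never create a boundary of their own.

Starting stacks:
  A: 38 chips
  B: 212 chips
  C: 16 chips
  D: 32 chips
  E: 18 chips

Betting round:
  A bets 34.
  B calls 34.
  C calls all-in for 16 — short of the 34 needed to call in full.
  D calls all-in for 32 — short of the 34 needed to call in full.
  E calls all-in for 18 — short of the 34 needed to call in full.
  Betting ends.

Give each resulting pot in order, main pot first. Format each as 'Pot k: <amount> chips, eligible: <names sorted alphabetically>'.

Pot 1: 80 chips, eligible: A, B, C, D, E
Pot 2: 8 chips, eligible: A, B, D, E
Pot 3: 42 chips, eligible: A, B, D
Pot 4: 4 chips, eligible: A, B

Derivation:
Contributions: A=34, B=34, C=16, D=32, E=18
Pot levels (distinct totals of non-folded players): 16, 18, 32, 34
Layer 1-16: 16 each from A, B, C, D, E = 16*5 = 80 chips; eligible A, B, C, D, E
Layer 17-18: 2 each from A, B, D, E = 2*4 = 8 chips; eligible A, B, D, E
Layer 19-32: 14 each from A, B, D = 14*3 = 42 chips; eligible A, B, D
Layer 33-34: 2 each from A, B = 2*2 = 4 chips; eligible A, B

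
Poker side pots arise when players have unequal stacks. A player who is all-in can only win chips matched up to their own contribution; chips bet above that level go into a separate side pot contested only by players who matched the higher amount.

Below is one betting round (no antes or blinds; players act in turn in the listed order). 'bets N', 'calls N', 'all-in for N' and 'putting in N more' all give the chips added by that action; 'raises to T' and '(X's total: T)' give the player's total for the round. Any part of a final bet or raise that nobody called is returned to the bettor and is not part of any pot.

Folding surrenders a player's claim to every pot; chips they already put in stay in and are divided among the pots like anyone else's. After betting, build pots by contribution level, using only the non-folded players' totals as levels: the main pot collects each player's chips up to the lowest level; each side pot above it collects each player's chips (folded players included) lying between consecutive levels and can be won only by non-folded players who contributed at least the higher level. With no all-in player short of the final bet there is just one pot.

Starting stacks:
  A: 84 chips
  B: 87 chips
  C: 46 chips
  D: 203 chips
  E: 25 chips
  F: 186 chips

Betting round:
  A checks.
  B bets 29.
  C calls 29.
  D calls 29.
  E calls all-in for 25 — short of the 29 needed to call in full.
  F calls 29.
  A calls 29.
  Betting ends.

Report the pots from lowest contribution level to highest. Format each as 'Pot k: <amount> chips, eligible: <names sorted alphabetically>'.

Pot 1: 150 chips, eligible: A, B, C, D, E, F
Pot 2: 20 chips, eligible: A, B, C, D, F

Derivation:
Contributions: A=29, B=29, C=29, D=29, E=25, F=29
Pot levels (distinct totals of non-folded players): 25, 29
Layer 1-25: 25 each from A, B, C, D, E, F = 25*6 = 150 chips; eligible A, B, C, D, E, F
Layer 26-29: 4 each from A, B, C, D, F = 4*5 = 20 chips; eligible A, B, C, D, F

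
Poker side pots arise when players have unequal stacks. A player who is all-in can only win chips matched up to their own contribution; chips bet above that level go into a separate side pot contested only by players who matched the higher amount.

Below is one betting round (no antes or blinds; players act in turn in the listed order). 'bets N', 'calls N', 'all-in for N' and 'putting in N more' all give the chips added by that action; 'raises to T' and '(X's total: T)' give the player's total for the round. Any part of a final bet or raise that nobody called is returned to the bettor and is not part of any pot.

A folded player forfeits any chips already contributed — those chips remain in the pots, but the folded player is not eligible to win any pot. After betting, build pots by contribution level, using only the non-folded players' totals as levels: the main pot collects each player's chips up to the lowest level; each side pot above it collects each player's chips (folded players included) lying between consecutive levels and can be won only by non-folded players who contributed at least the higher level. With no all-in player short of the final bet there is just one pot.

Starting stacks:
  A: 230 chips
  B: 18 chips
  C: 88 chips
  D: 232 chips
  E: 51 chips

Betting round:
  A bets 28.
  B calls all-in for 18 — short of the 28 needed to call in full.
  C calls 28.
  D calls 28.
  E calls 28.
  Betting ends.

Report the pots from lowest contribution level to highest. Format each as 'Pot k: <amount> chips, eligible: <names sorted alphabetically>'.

Contributions: A=28, B=18, C=28, D=28, E=28
Pot levels (distinct totals of non-folded players): 18, 28
Layer 1-18: 18 each from A, B, C, D, E = 18*5 = 90 chips; eligible A, B, C, D, E
Layer 19-28: 10 each from A, C, D, E = 10*4 = 40 chips; eligible A, C, D, E

Pot 1: 90 chips, eligible: A, B, C, D, E
Pot 2: 40 chips, eligible: A, C, D, E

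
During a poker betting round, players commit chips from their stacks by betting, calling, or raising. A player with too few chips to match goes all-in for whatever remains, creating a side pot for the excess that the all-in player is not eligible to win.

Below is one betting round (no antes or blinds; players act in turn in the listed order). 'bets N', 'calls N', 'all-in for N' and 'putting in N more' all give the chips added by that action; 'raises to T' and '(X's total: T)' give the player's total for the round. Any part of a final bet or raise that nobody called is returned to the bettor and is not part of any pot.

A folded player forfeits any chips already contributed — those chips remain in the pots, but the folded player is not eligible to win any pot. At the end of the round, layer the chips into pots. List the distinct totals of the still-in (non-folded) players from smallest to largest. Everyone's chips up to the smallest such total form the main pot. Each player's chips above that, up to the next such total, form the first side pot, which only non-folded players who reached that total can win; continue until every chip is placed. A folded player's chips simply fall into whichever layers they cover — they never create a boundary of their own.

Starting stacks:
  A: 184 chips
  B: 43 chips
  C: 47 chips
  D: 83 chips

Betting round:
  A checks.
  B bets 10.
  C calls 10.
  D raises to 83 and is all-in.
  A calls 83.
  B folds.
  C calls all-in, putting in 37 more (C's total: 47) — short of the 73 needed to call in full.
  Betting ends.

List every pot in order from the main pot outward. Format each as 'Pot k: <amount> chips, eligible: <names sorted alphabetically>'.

Pot 1: 151 chips, eligible: A, C, D
Pot 2: 72 chips, eligible: A, D

Derivation:
Contributions: A=83, B=10, C=47, D=83
Folded: B
Pot levels (distinct totals of non-folded players): 47, 83
Layer 1-47: A 47 + B 10 + C 47 + D 47 = 151 chips; eligible A, C, D
Layer 48-83: 36 each from A, D = 36*2 = 72 chips; eligible A, D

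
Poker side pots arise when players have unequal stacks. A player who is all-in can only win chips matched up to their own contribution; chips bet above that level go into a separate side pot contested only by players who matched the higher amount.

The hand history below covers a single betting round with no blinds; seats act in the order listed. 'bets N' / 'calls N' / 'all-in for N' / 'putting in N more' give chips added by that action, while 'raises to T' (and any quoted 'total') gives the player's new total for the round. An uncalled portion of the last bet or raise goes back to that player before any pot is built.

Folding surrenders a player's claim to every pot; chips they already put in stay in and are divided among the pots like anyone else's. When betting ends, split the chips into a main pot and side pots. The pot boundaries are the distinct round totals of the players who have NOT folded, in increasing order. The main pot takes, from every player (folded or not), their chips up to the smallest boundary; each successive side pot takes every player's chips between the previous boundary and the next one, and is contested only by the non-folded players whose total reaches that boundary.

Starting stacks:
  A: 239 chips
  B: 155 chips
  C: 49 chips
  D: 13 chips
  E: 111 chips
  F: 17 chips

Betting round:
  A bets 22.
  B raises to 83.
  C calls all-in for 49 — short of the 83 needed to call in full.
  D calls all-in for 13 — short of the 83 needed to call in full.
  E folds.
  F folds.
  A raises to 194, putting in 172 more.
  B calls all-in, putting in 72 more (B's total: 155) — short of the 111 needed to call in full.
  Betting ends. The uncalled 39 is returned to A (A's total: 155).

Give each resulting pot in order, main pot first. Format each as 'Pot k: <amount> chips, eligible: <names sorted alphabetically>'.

Pot 1: 52 chips, eligible: A, B, C, D
Pot 2: 108 chips, eligible: A, B, C
Pot 3: 212 chips, eligible: A, B

Derivation:
Contributions (after 39 returned to A): A=155, B=155, C=49, D=13
Folded: E, F
Pot levels (distinct totals of non-folded players): 13, 49, 155
Layer 1-13: 13 each from A, B, C, D = 13*4 = 52 chips; eligible A, B, C, D
Layer 14-49: 36 each from A, B, C = 36*3 = 108 chips; eligible A, B, C
Layer 50-155: 106 each from A, B = 106*2 = 212 chips; eligible A, B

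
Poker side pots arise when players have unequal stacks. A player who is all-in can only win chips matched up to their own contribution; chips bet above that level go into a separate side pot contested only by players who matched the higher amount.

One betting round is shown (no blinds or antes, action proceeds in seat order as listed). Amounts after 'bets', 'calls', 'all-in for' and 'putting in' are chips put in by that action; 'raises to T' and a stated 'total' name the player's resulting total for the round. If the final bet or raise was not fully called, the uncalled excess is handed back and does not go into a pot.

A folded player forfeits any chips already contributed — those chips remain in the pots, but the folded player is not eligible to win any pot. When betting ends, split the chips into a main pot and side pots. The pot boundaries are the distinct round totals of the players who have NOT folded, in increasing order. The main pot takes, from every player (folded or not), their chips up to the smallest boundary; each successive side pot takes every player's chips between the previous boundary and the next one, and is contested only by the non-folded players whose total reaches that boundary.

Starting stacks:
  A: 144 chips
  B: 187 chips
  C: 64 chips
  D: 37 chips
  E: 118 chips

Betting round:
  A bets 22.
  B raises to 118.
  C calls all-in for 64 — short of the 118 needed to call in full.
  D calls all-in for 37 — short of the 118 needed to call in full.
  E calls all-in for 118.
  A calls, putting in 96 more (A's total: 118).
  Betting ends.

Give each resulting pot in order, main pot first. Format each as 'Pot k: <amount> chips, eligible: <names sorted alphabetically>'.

Contributions: A=118, B=118, C=64, D=37, E=118
Pot levels (distinct totals of non-folded players): 37, 64, 118
Layer 1-37: 37 each from A, B, C, D, E = 37*5 = 185 chips; eligible A, B, C, D, E
Layer 38-64: 27 each from A, B, C, E = 27*4 = 108 chips; eligible A, B, C, E
Layer 65-118: 54 each from A, B, E = 54*3 = 162 chips; eligible A, B, E

Pot 1: 185 chips, eligible: A, B, C, D, E
Pot 2: 108 chips, eligible: A, B, C, E
Pot 3: 162 chips, eligible: A, B, E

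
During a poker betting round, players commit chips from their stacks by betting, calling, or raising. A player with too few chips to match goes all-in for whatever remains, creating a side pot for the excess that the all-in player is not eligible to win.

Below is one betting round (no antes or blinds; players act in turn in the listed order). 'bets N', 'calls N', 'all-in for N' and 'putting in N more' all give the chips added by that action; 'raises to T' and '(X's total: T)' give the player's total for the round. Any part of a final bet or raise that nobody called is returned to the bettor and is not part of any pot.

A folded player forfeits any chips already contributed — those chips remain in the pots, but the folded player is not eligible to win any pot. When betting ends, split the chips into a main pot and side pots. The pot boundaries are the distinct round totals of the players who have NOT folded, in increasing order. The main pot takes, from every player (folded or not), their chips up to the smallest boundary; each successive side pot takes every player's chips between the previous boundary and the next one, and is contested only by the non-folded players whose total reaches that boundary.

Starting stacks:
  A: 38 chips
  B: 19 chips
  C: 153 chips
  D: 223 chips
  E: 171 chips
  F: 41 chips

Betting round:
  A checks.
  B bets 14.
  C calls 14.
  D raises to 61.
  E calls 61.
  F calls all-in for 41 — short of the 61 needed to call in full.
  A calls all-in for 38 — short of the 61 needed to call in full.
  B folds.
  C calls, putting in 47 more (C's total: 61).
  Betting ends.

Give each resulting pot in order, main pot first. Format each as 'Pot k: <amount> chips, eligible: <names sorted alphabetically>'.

Pot 1: 204 chips, eligible: A, C, D, E, F
Pot 2: 12 chips, eligible: C, D, E, F
Pot 3: 60 chips, eligible: C, D, E

Derivation:
Contributions: A=38, B=14, C=61, D=61, E=61, F=41
Folded: B
Pot levels (distinct totals of non-folded players): 38, 41, 61
Layer 1-38: A 38 + B 14 + C 38 + D 38 + E 38 + F 38 = 204 chips; eligible A, C, D, E, F
Layer 39-41: 3 each from C, D, E, F = 3*4 = 12 chips; eligible C, D, E, F
Layer 42-61: 20 each from C, D, E = 20*3 = 60 chips; eligible C, D, E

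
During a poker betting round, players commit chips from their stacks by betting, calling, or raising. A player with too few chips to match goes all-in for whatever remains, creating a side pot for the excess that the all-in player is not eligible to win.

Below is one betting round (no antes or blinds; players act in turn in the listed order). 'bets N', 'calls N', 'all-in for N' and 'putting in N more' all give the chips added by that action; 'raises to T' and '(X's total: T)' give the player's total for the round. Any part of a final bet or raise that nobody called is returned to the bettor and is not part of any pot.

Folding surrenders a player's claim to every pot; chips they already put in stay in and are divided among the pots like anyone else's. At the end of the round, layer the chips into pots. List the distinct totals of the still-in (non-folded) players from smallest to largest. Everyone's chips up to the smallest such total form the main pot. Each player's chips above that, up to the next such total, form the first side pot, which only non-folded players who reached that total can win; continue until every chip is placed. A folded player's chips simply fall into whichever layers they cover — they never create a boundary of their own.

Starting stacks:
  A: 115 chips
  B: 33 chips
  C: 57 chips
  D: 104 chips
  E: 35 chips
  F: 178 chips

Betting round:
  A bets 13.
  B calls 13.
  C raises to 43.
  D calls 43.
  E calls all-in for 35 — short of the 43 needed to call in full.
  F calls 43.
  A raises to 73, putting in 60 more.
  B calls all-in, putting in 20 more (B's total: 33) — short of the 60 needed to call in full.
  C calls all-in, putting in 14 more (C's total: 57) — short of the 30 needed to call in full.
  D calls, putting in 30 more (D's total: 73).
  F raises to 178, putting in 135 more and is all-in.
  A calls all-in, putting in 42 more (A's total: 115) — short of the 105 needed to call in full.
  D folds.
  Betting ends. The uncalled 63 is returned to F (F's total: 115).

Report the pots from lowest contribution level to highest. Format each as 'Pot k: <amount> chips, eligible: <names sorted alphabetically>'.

Contributions (after 63 returned to F): A=115, B=33, C=57, D=73, E=35, F=115
Folded: D
Pot levels (distinct totals of non-folded players): 33, 35, 57, 115
Layer 1-33: 33 each from A, B, C, D, E, F = 33*6 = 198 chips; eligible A, B, C, E, F
Layer 34-35: 2 each from A, C, D, E, F = 2*5 = 10 chips; eligible A, C, E, F
Layer 36-57: 22 each from A, C, D, F = 22*4 = 88 chips; eligible A, C, F
Layer 58-115: A 58 + D 16 + F 58 = 132 chips; eligible A, F

Pot 1: 198 chips, eligible: A, B, C, E, F
Pot 2: 10 chips, eligible: A, C, E, F
Pot 3: 88 chips, eligible: A, C, F
Pot 4: 132 chips, eligible: A, F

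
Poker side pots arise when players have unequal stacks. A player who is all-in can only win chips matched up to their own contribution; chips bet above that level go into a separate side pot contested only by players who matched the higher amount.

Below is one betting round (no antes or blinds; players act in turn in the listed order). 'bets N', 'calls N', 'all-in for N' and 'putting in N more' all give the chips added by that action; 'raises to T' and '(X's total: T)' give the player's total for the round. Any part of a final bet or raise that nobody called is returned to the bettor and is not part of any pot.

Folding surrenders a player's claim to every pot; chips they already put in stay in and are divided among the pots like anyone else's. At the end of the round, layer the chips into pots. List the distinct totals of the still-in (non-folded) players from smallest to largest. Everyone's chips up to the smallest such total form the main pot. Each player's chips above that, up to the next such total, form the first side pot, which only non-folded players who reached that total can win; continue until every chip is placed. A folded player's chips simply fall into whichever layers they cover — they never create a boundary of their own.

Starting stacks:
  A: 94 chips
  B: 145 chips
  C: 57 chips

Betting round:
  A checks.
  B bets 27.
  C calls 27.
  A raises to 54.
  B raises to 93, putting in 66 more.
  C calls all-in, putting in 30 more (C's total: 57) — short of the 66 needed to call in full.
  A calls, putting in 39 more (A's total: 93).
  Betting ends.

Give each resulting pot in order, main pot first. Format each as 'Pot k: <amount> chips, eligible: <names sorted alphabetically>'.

Pot 1: 171 chips, eligible: A, B, C
Pot 2: 72 chips, eligible: A, B

Derivation:
Contributions: A=93, B=93, C=57
Pot levels (distinct totals of non-folded players): 57, 93
Layer 1-57: 57 each from A, B, C = 57*3 = 171 chips; eligible A, B, C
Layer 58-93: 36 each from A, B = 36*2 = 72 chips; eligible A, B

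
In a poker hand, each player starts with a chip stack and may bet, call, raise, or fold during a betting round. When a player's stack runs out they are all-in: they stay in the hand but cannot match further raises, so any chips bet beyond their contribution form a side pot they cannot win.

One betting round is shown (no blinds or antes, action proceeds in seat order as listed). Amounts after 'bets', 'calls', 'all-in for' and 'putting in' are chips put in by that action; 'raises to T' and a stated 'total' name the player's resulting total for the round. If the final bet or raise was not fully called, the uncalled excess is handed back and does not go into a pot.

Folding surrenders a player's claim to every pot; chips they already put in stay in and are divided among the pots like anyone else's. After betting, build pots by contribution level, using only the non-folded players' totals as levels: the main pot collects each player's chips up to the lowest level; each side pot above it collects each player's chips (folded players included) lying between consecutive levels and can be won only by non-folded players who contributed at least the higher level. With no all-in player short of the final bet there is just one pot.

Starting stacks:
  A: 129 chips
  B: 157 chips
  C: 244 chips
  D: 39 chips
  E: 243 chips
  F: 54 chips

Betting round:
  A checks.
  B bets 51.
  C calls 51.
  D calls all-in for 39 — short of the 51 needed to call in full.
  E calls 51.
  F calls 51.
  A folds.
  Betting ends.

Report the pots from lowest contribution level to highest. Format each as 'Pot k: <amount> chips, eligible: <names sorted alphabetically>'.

Pot 1: 195 chips, eligible: B, C, D, E, F
Pot 2: 48 chips, eligible: B, C, E, F

Derivation:
Contributions: B=51, C=51, D=39, E=51, F=51
Folded: A
Pot levels (distinct totals of non-folded players): 39, 51
Layer 1-39: 39 each from B, C, D, E, F = 39*5 = 195 chips; eligible B, C, D, E, F
Layer 40-51: 12 each from B, C, E, F = 12*4 = 48 chips; eligible B, C, E, F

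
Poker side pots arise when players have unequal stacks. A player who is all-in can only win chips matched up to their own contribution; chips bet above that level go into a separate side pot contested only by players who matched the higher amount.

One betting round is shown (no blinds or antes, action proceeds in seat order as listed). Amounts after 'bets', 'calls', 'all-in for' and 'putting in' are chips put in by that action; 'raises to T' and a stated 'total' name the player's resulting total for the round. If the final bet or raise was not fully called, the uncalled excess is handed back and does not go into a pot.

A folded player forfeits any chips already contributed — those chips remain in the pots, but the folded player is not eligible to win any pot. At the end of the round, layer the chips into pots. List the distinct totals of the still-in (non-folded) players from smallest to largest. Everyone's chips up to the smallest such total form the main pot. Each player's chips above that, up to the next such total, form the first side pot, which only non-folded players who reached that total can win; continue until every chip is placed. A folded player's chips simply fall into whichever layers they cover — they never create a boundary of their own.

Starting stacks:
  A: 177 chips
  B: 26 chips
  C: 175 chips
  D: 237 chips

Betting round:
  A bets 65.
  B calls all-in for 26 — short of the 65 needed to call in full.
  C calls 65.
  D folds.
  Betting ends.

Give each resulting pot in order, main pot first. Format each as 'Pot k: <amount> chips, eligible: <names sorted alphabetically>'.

Pot 1: 78 chips, eligible: A, B, C
Pot 2: 78 chips, eligible: A, C

Derivation:
Contributions: A=65, B=26, C=65
Folded: D
Pot levels (distinct totals of non-folded players): 26, 65
Layer 1-26: 26 each from A, B, C = 26*3 = 78 chips; eligible A, B, C
Layer 27-65: 39 each from A, C = 39*2 = 78 chips; eligible A, C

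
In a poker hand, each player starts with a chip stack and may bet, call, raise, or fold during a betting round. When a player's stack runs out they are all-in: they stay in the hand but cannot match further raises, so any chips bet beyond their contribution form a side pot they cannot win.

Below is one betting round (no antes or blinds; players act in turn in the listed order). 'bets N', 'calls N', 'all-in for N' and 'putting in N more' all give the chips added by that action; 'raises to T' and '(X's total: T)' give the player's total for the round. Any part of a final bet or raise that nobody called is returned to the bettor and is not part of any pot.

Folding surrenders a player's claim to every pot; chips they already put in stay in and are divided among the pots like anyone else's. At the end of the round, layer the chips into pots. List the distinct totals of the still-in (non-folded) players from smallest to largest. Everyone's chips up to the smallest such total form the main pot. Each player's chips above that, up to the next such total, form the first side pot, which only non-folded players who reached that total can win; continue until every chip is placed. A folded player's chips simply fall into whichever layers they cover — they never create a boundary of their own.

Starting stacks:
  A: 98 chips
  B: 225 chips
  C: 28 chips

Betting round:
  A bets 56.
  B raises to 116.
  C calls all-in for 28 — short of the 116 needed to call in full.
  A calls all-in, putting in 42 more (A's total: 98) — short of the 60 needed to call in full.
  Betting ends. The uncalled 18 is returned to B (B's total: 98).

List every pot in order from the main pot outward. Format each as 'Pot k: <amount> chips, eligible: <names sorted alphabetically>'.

Pot 1: 84 chips, eligible: A, B, C
Pot 2: 140 chips, eligible: A, B

Derivation:
Contributions (after 18 returned to B): A=98, B=98, C=28
Pot levels (distinct totals of non-folded players): 28, 98
Layer 1-28: 28 each from A, B, C = 28*3 = 84 chips; eligible A, B, C
Layer 29-98: 70 each from A, B = 70*2 = 140 chips; eligible A, B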